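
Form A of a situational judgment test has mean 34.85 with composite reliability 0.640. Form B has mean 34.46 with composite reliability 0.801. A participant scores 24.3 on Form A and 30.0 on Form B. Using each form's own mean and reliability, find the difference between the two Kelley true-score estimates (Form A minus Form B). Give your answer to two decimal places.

T̂_A = 0.640(24.3) + 0.360(34.85) = 28.0980
T̂_B = 0.801(30.0) + 0.199(34.46) = 30.8875
T̂_A − T̂_B = -2.7895

-2.79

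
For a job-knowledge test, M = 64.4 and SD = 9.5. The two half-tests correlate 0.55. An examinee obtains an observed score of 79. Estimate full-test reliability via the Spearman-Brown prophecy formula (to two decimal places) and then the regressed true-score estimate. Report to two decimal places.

74.77

Spearman-Brown: ρ = 2r/(1 + r) = 2(0.55)/(1 + 0.55) = 1.100/1.55 = 0.7097 → 0.71
T̂ = 0.71(79) + 0.29(64.4) = 56.09 + 18.676 = 74.766 → 74.77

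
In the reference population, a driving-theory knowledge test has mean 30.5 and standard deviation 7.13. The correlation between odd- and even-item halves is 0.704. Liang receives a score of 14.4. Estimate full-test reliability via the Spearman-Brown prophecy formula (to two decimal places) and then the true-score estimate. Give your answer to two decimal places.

Spearman-Brown: ρ = 2r/(1 + r) = 2(0.704)/(1 + 0.704) = 1.4080/1.704 = 0.8263 → 0.83
Regress the observed score toward the mean by the unreliability: T̂ = 0.83·14.4 + 0.17·30.5 = 11.952 + 5.185 = 17.137.

17.14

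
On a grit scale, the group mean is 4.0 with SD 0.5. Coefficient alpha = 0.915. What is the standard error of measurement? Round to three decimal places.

0.146

SEM = SD · √(1 − ρ) = 0.5 × √0.085 = 0.5 × 0.2915 = 0.1458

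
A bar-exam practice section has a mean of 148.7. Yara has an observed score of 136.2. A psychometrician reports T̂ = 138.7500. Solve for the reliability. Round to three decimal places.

T̂ = ρX + (1 − ρ)μ  ⇒  T̂ − μ = ρ(X − μ)
ρ = (T̂ − μ)/(X − μ) = (138.7500 − 148.7) / (136.2 − 148.7) = -9.9500 / -12.5 = 0.79600

0.796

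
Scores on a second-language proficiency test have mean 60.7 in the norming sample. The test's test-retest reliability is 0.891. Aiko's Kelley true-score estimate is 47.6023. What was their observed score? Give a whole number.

T̂ = ρX + (1 − ρ)μ  ⇒  X = (T̂ − (1 − ρ)μ) / ρ
X = (47.6023 − 0.109 × 60.7) / 0.891 = (47.6023 − 6.6163) / 0.891 = 40.9860 / 0.891 = 46.00

46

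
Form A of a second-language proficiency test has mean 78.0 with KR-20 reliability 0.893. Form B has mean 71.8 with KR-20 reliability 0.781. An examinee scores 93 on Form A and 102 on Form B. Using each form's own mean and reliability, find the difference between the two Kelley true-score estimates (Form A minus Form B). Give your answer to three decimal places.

-3.991

T̂_A = 0.893(93) + 0.107(78.0) = 91.39500
T̂_B = 0.781(102) + 0.219(71.8) = 95.38620
T̂_A − T̂_B = -3.99120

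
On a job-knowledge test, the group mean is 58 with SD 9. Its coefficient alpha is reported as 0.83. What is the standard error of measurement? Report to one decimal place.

3.7

SEM = SD · √(1 − ρ) = 9 × √0.17 = 9 × 0.4123 = 3.711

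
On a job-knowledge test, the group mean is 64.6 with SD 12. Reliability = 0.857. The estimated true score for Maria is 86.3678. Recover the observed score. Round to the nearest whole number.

90

T̂ = ρX + (1 − ρ)μ  ⇒  X = (T̂ − (1 − ρ)μ) / ρ
X = (86.3678 − 0.143 × 64.6) / 0.857 = (86.3678 − 9.2378) / 0.857 = 77.1300 / 0.857 = 90.00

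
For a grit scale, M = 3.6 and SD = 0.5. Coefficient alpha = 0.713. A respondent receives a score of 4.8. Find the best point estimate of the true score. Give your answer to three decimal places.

4.456

T̂ = ρX + (1 − ρ)μ
  = 0.713 × 4.8 + 0.287 × 3.6
  = 3.4224 + 1.0332
  = 4.4556
  ≈ 4.456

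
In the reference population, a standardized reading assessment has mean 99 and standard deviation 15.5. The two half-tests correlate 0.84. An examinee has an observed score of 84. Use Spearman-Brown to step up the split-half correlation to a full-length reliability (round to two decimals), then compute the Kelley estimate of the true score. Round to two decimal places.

Spearman-Brown: ρ = 2r/(1 + r) = 2(0.84)/(1 + 0.84) = 1.680/1.84 = 0.9130 → 0.91
T̂ = ρX + (1 − ρ)μ
  = 0.91 × 84 + 0.09 × 99
  = 76.44 + 8.91
  = 85.350
  ≈ 85.35

85.35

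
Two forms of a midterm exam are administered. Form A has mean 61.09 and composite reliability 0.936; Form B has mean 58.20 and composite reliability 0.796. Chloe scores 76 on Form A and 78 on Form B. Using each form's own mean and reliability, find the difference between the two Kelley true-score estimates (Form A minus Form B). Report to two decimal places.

1.08

T̂_A = 0.936(76) + 0.064(61.09) = 75.0458
T̂_B = 0.796(78) + 0.204(58.20) = 73.9608
T̂_A − T̂_B = 1.0850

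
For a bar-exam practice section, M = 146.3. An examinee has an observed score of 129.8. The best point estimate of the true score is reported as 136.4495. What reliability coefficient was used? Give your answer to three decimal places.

T̂ = ρX + (1 − ρ)μ  ⇒  T̂ − μ = ρ(X − μ)
ρ = (T̂ − μ)/(X − μ) = (136.4495 − 146.3) / (129.8 − 146.3) = -9.8505 / -16.5 = 0.59700

0.597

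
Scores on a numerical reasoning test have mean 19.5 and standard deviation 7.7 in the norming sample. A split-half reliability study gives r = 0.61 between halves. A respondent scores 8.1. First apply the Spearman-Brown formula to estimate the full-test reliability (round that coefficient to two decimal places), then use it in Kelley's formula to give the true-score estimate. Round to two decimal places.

Spearman-Brown: ρ = 2r/(1 + r) = 2(0.61)/(1 + 0.61) = 1.220/1.61 = 0.7578 → 0.76
T̂ = ρX + (1 − ρ)μ
  = 0.76 × 8.1 + 0.24 × 19.5
  = 6.156 + 4.680
  = 10.836
  ≈ 10.84

10.84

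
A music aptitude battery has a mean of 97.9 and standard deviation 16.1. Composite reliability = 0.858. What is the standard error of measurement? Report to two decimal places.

6.07

SEM = SD · √(1 − ρ) = 16.1 × √0.142 = 16.1 × 0.3768 = 6.067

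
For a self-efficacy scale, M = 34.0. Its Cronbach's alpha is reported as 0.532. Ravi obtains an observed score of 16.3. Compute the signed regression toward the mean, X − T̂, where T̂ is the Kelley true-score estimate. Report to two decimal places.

T̂ = ρX + (1 − ρ)μ
  = 0.532 × 16.3 + 0.468 × 34.0
  = 8.6716 + 15.9120
  = 24.5836
  ≈ 24.584
X − T̂ = 16.3 − 24.584 = -8.284 → -8.28

-8.28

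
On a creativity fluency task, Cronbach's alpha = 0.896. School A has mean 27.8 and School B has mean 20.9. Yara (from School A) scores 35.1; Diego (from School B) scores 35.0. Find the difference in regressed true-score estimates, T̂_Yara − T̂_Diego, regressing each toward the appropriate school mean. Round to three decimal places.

T̂_Yara = 0.896(35.1) + 0.104(27.8) = 34.34080
T̂_Diego = 0.896(35.0) + 0.104(20.9) = 33.53360
Difference = 34.34080 − 33.53360 = 0.80720

0.807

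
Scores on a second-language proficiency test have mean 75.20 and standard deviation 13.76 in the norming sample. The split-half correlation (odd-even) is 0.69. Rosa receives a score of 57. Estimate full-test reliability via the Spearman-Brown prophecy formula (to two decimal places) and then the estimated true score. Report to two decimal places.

Spearman-Brown: ρ = 2r/(1 + r) = 2(0.69)/(1 + 0.69) = 1.380/1.69 = 0.8166 → 0.82
Regress the observed score toward the mean by the unreliability: T̂ = 0.82·57 + 0.18·75.20 = 46.74 + 13.5360 = 60.276.

60.28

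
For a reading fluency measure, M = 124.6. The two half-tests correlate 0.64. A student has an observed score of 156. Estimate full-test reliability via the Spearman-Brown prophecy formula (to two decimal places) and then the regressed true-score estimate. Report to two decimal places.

149.09

Spearman-Brown: ρ = 2r/(1 + r) = 2(0.64)/(1 + 0.64) = 1.280/1.64 = 0.7805 → 0.78
T̂ = 0.78(156) + 0.22(124.6) = 121.68 + 27.412 = 149.092 → 149.09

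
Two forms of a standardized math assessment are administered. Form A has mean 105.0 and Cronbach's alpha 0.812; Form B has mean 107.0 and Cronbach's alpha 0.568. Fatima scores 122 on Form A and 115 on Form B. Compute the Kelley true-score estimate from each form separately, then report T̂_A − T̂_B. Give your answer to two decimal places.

T̂_A = 0.812(122) + 0.188(105.0) = 118.8040
T̂_B = 0.568(115) + 0.432(107.0) = 111.5440
T̂_A − T̂_B = 7.2600

7.26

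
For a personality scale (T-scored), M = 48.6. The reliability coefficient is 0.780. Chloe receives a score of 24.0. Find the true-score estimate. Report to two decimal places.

29.41

Weight the observed score by reliability and the mean by (1 − reliability): T̂ = 0.780·24.0 + 0.220·48.6 = 18.7200 + 10.6920 = 29.412.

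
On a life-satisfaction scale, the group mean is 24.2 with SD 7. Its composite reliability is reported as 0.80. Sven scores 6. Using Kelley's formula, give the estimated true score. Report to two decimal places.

Regress the observed score toward the mean by the unreliability: T̂ = 0.80·6 + 0.20·24.2 = 4.80 + 4.840 = 9.640.

9.64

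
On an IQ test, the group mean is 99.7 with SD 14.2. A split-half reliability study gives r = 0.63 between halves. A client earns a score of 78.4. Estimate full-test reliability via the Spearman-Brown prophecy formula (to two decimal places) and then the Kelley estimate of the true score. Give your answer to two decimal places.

83.30

Spearman-Brown: ρ = 2r/(1 + r) = 2(0.63)/(1 + 0.63) = 1.260/1.63 = 0.7730 → 0.77
T̂ = ρX + (1 − ρ)μ
  = 0.77 × 78.4 + 0.23 × 99.7
  = 60.368 + 22.931
  = 83.299
  ≈ 83.30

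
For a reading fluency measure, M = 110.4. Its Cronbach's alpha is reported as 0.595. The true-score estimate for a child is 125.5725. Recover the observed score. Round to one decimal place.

T̂ = ρX + (1 − ρ)μ  ⇒  X = (T̂ − (1 − ρ)μ) / ρ
X = (125.5725 − 0.405 × 110.4) / 0.595 = (125.5725 − 44.7120) / 0.595 = 80.8605 / 0.595 = 135.900

135.9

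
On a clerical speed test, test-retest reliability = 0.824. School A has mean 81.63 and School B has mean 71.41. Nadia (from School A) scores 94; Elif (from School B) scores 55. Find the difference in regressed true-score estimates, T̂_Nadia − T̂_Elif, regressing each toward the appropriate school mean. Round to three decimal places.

T̂_Nadia = 0.824(94) + 0.176(81.63) = 91.82288
T̂_Elif = 0.824(55) + 0.176(71.41) = 57.88816
Difference = 91.82288 − 57.88816 = 33.93472

33.935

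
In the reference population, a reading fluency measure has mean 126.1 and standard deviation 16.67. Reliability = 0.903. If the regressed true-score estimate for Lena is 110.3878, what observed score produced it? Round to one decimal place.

T̂ = ρX + (1 − ρ)μ  ⇒  X = (T̂ − (1 − ρ)μ) / ρ
X = (110.3878 − 0.097 × 126.1) / 0.903 = (110.3878 − 12.2317) / 0.903 = 98.1561 / 0.903 = 108.700

108.7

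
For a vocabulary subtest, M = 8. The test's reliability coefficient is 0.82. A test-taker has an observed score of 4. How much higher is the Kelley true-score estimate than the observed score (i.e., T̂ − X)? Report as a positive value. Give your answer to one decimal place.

0.7

T̂ = 0.82(4) + 0.18(8) = 3.28 + 1.44 = 4.720 → 4.72
T̂ − X = 4.72 − 4 = 0.72 → 0.7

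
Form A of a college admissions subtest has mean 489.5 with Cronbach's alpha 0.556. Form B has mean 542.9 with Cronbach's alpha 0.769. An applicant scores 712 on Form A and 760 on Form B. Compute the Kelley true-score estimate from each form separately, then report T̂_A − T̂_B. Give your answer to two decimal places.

-96.64

T̂_A = 0.556(712) + 0.444(489.5) = 613.2100
T̂_B = 0.769(760) + 0.231(542.9) = 709.8499
T̂_A − T̂_B = -96.6399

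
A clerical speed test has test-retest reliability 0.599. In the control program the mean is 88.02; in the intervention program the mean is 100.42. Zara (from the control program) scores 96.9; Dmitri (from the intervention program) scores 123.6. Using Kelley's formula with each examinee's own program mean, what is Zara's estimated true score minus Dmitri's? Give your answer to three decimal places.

-20.966

T̂_Zara = 0.599(96.9) + 0.401(88.02) = 93.33912
T̂_Dmitri = 0.599(123.6) + 0.401(100.42) = 114.30482
Difference = 93.33912 − 114.30482 = -20.96570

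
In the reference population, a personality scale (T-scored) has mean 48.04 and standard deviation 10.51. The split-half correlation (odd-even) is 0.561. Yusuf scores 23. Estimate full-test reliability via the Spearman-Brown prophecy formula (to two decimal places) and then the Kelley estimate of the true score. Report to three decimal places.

Spearman-Brown: ρ = 2r/(1 + r) = 2(0.561)/(1 + 0.561) = 1.1220/1.561 = 0.7188 → 0.72
T̂ = ρX + (1 − ρ)μ
  = 0.72 × 23 + 0.28 × 48.04
  = 16.56 + 13.4512
  = 30.0112
  ≈ 30.011

30.011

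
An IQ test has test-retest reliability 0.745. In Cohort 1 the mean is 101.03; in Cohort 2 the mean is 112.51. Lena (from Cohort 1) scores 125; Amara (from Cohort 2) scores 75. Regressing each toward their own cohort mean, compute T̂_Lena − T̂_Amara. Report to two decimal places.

T̂_Lena = 0.745(125) + 0.255(101.03) = 118.8877
T̂_Amara = 0.745(75) + 0.255(112.51) = 84.5650
Difference = 118.8877 − 84.5650 = 34.3226

34.32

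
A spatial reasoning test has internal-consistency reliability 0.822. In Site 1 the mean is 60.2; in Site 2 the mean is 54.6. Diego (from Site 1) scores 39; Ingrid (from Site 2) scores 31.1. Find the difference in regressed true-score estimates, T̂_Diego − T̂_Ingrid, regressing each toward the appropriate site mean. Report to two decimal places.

7.49

T̂_Diego = 0.822(39) + 0.178(60.2) = 42.7736
T̂_Ingrid = 0.822(31.1) + 0.178(54.6) = 35.2830
Difference = 42.7736 − 35.2830 = 7.4906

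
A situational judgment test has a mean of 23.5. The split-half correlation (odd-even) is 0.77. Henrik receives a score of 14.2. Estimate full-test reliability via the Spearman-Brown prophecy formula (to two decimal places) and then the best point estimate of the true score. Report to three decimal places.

15.409

Spearman-Brown: ρ = 2r/(1 + r) = 2(0.77)/(1 + 0.77) = 1.540/1.77 = 0.8701 → 0.87
T̂ = ρX + (1 − ρ)μ
  = 0.87 × 14.2 + 0.13 × 23.5
  = 12.354 + 3.055
  = 15.4090
  ≈ 15.409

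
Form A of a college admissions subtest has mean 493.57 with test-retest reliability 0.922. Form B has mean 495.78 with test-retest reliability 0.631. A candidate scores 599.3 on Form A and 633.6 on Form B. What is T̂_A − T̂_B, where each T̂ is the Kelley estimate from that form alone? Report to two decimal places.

8.31

T̂_A = 0.922(599.3) + 0.078(493.57) = 591.0531
T̂_B = 0.631(633.6) + 0.369(495.78) = 582.7444
T̂_A − T̂_B = 8.3086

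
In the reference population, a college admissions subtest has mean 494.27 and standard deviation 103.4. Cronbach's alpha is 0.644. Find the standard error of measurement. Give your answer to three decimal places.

61.694

SEM = SD · √(1 − ρ) = 103.4 × √0.356 = 103.4 × 0.5967 = 61.6944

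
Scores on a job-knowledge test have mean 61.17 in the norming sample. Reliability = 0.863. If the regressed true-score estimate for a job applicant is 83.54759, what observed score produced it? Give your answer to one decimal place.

T̂ = ρX + (1 − ρ)μ  ⇒  X = (T̂ − (1 − ρ)μ) / ρ
X = (83.54759 − 0.137 × 61.17) / 0.863 = (83.54759 − 8.38029) / 0.863 = 75.16730 / 0.863 = 87.100

87.1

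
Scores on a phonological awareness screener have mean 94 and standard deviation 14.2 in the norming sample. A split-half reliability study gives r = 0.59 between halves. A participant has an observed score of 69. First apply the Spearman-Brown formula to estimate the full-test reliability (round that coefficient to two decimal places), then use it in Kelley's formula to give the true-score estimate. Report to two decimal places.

75.50

Spearman-Brown: ρ = 2r/(1 + r) = 2(0.59)/(1 + 0.59) = 1.180/1.59 = 0.7421 → 0.74
T̂ = ρX + (1 − ρ)μ
  = 0.74 × 69 + 0.26 × 94
  = 51.06 + 24.44
  = 75.500
  ≈ 75.50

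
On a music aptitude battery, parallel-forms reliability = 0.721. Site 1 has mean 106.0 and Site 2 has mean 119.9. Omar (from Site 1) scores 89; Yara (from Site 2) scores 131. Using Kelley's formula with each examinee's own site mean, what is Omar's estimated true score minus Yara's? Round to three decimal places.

T̂_Omar = 0.721(89) + 0.279(106.0) = 93.74300
T̂_Yara = 0.721(131) + 0.279(119.9) = 127.90310
Difference = 93.74300 − 127.90310 = -34.16010

-34.160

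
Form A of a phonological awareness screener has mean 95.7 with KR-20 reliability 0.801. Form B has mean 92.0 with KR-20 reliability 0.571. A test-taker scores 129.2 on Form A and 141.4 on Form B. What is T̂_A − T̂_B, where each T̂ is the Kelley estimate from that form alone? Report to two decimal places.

2.33

T̂_A = 0.801(129.2) + 0.199(95.7) = 122.5335
T̂_B = 0.571(141.4) + 0.429(92.0) = 120.2074
T̂_A − T̂_B = 2.3261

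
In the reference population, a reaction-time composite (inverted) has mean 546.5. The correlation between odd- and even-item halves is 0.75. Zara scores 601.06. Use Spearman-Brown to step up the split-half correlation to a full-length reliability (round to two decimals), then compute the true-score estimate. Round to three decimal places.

593.422

Spearman-Brown: ρ = 2r/(1 + r) = 2(0.75)/(1 + 0.75) = 1.500/1.75 = 0.8571 → 0.86
Weight the observed score by reliability and the mean by (1 − reliability): T̂ = 0.86·601.06 + 0.14·546.5 = 516.9116 + 76.510 = 593.4216.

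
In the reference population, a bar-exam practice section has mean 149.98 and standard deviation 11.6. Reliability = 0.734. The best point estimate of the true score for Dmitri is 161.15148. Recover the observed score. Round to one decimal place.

165.2

T̂ = ρX + (1 − ρ)μ  ⇒  X = (T̂ − (1 − ρ)μ) / ρ
X = (161.15148 − 0.266 × 149.98) / 0.734 = (161.15148 − 39.89468) / 0.734 = 121.25680 / 0.734 = 165.200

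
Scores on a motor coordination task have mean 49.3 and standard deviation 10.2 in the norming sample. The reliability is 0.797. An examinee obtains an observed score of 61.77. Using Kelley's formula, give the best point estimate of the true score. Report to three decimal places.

T̂ = ρX + (1 − ρ)μ
  = 0.797 × 61.77 + 0.203 × 49.3
  = 49.23069 + 10.0079
  = 59.2386
  ≈ 59.239

59.239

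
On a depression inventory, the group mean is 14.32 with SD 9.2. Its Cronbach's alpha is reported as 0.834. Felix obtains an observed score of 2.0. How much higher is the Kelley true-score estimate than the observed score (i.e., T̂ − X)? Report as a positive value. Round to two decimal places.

2.05

T̂ = ρX + (1 − ρ)μ
  = 0.834 × 2.0 + 0.166 × 14.32
  = 1.6680 + 2.37712
  = 4.0451
  ≈ 4.045
T̂ − X = 4.045 − 2.0 = 2.045 → 2.05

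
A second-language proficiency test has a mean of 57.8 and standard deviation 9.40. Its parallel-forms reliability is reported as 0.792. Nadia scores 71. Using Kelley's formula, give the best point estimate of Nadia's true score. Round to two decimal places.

68.25

T̂ = 0.792(71) + 0.208(57.8) = 56.232 + 12.0224 = 68.254 → 68.25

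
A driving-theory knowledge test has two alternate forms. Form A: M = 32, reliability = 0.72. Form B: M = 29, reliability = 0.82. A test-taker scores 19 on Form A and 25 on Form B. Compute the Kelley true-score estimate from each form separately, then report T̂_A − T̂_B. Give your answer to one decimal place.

-3.1

T̂_A = 0.72(19) + 0.28(32) = 22.640
T̂_B = 0.82(25) + 0.18(29) = 25.720
T̂_A − T̂_B = -3.080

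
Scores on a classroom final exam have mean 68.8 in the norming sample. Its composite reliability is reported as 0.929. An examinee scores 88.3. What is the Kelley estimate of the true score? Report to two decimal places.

Weight the observed score by reliability and the mean by (1 − reliability): T̂ = 0.929·88.3 + 0.071·68.8 = 82.0307 + 4.8848 = 86.915.

86.92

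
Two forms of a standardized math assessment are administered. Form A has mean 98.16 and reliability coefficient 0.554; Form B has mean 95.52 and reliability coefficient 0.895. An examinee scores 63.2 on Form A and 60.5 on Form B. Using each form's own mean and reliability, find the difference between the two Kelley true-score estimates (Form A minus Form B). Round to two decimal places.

T̂_A = 0.554(63.2) + 0.446(98.16) = 78.7922
T̂_B = 0.895(60.5) + 0.105(95.52) = 64.1771
T̂_A − T̂_B = 14.6151

14.62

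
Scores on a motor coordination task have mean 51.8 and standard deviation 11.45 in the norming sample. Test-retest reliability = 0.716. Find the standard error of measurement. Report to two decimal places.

6.10

SEM = SD · √(1 − ρ) = 11.45 × √0.284 = 11.45 × 0.5329 = 6.102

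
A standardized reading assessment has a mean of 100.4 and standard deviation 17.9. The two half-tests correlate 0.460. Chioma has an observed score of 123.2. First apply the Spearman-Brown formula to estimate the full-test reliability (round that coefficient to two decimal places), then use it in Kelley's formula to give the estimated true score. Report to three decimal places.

Spearman-Brown: ρ = 2r/(1 + r) = 2(0.460)/(1 + 0.460) = 0.9200/1.460 = 0.6301 → 0.63
Weight the observed score by reliability and the mean by (1 − reliability): T̂ = 0.63·123.2 + 0.37·100.4 = 77.616 + 37.148 = 114.7640.

114.764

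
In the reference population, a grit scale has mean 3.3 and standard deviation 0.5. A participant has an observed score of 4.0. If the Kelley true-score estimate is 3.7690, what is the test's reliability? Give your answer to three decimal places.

0.670

T̂ = ρX + (1 − ρ)μ  ⇒  T̂ − μ = ρ(X − μ)
ρ = (T̂ − μ)/(X − μ) = (3.7690 − 3.3) / (4.0 − 3.3) = 0.4690 / 0.7 = 0.67000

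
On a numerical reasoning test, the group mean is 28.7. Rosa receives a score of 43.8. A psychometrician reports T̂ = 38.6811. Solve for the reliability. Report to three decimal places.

T̂ = ρX + (1 − ρ)μ  ⇒  T̂ − μ = ρ(X − μ)
ρ = (T̂ − μ)/(X − μ) = (38.6811 − 28.7) / (43.8 − 28.7) = 9.9811 / 15.1 = 0.66100

0.661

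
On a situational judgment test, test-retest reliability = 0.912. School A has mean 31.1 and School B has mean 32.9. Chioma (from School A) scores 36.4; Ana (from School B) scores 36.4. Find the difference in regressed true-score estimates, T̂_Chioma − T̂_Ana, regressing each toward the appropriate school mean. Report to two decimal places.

-0.16

T̂_Chioma = 0.912(36.4) + 0.088(31.1) = 35.9336
T̂_Ana = 0.912(36.4) + 0.088(32.9) = 36.0920
Difference = 35.9336 − 36.0920 = -0.1584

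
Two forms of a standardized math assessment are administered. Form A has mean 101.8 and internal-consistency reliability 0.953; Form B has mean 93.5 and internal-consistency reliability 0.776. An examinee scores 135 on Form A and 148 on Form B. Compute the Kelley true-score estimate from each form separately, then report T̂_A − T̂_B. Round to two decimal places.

T̂_A = 0.953(135) + 0.047(101.8) = 133.4396
T̂_B = 0.776(148) + 0.224(93.5) = 135.7920
T̂_A − T̂_B = -2.3524

-2.35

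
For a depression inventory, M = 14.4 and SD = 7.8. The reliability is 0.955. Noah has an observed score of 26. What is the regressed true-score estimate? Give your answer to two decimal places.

25.48

Kelley's formula gives T̂ = 0.955·26 + 0.045·14.4 = 24.830 + 0.6480 = 25.478.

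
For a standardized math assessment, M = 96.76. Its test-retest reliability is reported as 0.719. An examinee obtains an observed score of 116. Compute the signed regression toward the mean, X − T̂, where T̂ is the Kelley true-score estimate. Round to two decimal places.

5.41

T̂ = ρX + (1 − ρ)μ
  = 0.719 × 116 + 0.281 × 96.76
  = 83.404 + 27.18956
  = 110.5936
  ≈ 110.594
X − T̂ = 116 − 110.594 = 5.406 → 5.41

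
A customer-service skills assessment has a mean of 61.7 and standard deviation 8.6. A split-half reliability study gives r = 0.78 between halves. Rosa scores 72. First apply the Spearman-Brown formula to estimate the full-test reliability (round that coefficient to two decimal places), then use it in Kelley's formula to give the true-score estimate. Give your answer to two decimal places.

Spearman-Brown: ρ = 2r/(1 + r) = 2(0.78)/(1 + 0.78) = 1.560/1.78 = 0.8764 → 0.88
Weight the observed score by reliability and the mean by (1 − reliability): T̂ = 0.88·72 + 0.12·61.7 = 63.36 + 7.404 = 70.764.

70.76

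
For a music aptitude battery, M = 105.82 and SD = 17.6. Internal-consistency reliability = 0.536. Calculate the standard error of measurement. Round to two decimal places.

11.99

SEM = SD · √(1 − ρ) = 17.6 × √0.464 = 17.6 × 0.6812 = 11.989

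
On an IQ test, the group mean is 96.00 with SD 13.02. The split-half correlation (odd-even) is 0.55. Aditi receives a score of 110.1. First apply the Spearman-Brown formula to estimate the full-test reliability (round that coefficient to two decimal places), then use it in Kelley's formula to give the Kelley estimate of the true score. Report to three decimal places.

106.011

Spearman-Brown: ρ = 2r/(1 + r) = 2(0.55)/(1 + 0.55) = 1.100/1.55 = 0.7097 → 0.71
T̂ = ρX + (1 − ρ)μ
  = 0.71 × 110.1 + 0.29 × 96.00
  = 78.171 + 27.8400
  = 106.0110
  ≈ 106.011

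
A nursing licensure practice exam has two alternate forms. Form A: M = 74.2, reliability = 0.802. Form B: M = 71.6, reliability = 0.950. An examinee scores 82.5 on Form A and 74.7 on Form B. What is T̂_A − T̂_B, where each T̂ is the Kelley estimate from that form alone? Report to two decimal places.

6.31

T̂_A = 0.802(82.5) + 0.198(74.2) = 80.8566
T̂_B = 0.950(74.7) + 0.050(71.6) = 74.5450
T̂_A − T̂_B = 6.3116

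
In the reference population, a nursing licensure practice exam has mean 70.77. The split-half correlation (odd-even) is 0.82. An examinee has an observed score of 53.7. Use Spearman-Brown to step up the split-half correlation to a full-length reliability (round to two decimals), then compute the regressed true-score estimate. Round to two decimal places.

Spearman-Brown: ρ = 2r/(1 + r) = 2(0.82)/(1 + 0.82) = 1.640/1.82 = 0.9011 → 0.90
T̂ = ρX + (1 − ρ)μ
  = 0.90 × 53.7 + 0.10 × 70.77
  = 48.330 + 7.0770
  = 55.407
  ≈ 55.41

55.41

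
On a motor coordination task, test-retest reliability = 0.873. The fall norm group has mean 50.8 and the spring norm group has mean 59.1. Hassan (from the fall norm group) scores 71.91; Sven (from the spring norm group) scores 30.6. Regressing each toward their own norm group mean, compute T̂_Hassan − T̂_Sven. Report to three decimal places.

T̂_Hassan = 0.873(71.91) + 0.127(50.8) = 69.22903
T̂_Sven = 0.873(30.6) + 0.127(59.1) = 34.21950
Difference = 69.22903 − 34.21950 = 35.00953

35.010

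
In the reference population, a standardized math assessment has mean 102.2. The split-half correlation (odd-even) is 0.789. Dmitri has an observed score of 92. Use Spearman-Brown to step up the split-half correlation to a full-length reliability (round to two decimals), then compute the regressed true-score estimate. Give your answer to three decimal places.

93.224

Spearman-Brown: ρ = 2r/(1 + r) = 2(0.789)/(1 + 0.789) = 1.5780/1.789 = 0.8821 → 0.88
Kelley's formula gives T̂ = 0.88·92 + 0.12·102.2 = 80.96 + 12.264 = 93.2240.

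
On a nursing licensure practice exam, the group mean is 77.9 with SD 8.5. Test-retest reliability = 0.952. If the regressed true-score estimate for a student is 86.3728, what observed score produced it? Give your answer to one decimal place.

86.8

T̂ = ρX + (1 − ρ)μ  ⇒  X = (T̂ − (1 − ρ)μ) / ρ
X = (86.3728 − 0.048 × 77.9) / 0.952 = (86.3728 − 3.7392) / 0.952 = 82.6336 / 0.952 = 86.800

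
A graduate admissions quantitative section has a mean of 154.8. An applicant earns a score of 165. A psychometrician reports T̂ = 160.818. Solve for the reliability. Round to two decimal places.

T̂ = ρX + (1 − ρ)μ  ⇒  T̂ − μ = ρ(X − μ)
ρ = (T̂ − μ)/(X − μ) = (160.818 − 154.8) / (165 − 154.8) = 6.018 / 10.2 = 0.5900

0.59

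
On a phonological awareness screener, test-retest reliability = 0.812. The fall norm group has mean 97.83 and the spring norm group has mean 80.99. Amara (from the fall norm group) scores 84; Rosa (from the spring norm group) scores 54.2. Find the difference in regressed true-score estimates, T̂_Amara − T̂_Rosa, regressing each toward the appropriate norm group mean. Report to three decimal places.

T̂_Amara = 0.812(84) + 0.188(97.83) = 86.60004
T̂_Rosa = 0.812(54.2) + 0.188(80.99) = 59.23652
Difference = 86.60004 − 59.23652 = 27.36352

27.364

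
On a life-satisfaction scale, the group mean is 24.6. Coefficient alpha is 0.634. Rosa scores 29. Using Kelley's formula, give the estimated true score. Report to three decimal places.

T̂ = 0.634(29) + 0.366(24.6) = 18.386 + 9.0036 = 27.3896 → 27.390

27.390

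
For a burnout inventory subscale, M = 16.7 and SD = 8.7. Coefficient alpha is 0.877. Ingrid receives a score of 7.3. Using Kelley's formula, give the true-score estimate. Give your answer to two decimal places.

8.46

Regress the observed score toward the mean by the unreliability: T̂ = 0.877·7.3 + 0.123·16.7 = 6.4021 + 2.0541 = 8.456.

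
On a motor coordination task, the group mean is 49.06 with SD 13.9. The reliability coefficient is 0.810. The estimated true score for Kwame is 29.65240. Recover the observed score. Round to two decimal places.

25.10

T̂ = ρX + (1 − ρ)μ  ⇒  X = (T̂ − (1 − ρ)μ) / ρ
X = (29.65240 − 0.190 × 49.06) / 0.810 = (29.65240 − 9.32140) / 0.810 = 20.33100 / 0.810 = 25.1000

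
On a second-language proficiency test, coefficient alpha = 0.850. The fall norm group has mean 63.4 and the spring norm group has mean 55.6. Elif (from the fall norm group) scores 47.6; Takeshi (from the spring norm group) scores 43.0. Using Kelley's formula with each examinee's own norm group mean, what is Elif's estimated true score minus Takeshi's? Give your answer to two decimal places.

T̂_Elif = 0.850(47.6) + 0.150(63.4) = 49.9700
T̂_Takeshi = 0.850(43.0) + 0.150(55.6) = 44.8900
Difference = 49.9700 − 44.8900 = 5.0800

5.08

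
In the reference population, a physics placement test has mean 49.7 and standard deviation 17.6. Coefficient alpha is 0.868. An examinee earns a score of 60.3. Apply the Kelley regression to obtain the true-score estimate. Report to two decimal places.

T̂ = ρX + (1 − ρ)μ
  = 0.868 × 60.3 + 0.132 × 49.7
  = 52.3404 + 6.5604
  = 58.901
  ≈ 58.90

58.90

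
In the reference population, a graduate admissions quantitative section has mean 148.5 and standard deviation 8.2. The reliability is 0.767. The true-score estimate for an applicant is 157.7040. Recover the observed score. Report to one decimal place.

160.5

T̂ = ρX + (1 − ρ)μ  ⇒  X = (T̂ − (1 − ρ)μ) / ρ
X = (157.7040 − 0.233 × 148.5) / 0.767 = (157.7040 − 34.6005) / 0.767 = 123.1035 / 0.767 = 160.500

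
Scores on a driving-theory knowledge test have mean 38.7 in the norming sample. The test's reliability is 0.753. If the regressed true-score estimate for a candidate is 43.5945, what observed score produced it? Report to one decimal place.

45.2

T̂ = ρX + (1 − ρ)μ  ⇒  X = (T̂ − (1 − ρ)μ) / ρ
X = (43.5945 − 0.247 × 38.7) / 0.753 = (43.5945 − 9.5589) / 0.753 = 34.0356 / 0.753 = 45.200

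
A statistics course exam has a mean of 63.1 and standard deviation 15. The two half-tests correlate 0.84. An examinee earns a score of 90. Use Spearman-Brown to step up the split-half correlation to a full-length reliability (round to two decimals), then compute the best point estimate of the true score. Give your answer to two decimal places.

Spearman-Brown: ρ = 2r/(1 + r) = 2(0.84)/(1 + 0.84) = 1.680/1.84 = 0.9130 → 0.91
T̂ = 0.91(90) + 0.09(63.1) = 81.90 + 5.679 = 87.579 → 87.58

87.58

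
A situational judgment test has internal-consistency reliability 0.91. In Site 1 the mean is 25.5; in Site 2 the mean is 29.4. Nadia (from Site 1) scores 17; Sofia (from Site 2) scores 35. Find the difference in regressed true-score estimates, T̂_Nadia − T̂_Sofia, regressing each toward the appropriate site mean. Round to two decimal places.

-16.73

T̂_Nadia = 0.91(17) + 0.09(25.5) = 17.7650
T̂_Sofia = 0.91(35) + 0.09(29.4) = 34.4960
Difference = 17.7650 − 34.4960 = -16.7310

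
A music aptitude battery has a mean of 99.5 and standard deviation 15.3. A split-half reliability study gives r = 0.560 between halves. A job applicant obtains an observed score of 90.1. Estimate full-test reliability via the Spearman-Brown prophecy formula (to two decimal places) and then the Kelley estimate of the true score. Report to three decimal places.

Spearman-Brown: ρ = 2r/(1 + r) = 2(0.560)/(1 + 0.560) = 1.1200/1.560 = 0.7179 → 0.72
T̂ = ρX + (1 − ρ)μ
  = 0.72 × 90.1 + 0.28 × 99.5
  = 64.872 + 27.860
  = 92.7320
  ≈ 92.732

92.732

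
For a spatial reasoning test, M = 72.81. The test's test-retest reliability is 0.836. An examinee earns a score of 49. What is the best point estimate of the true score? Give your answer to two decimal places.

52.90

T̂ = ρX + (1 − ρ)μ
  = 0.836 × 49 + 0.164 × 72.81
  = 40.964 + 11.94084
  = 52.905
  ≈ 52.90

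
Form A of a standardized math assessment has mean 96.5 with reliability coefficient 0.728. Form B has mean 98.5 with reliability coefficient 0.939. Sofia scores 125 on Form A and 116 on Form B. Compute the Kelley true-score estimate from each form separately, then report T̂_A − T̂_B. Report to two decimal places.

T̂_A = 0.728(125) + 0.272(96.5) = 117.2480
T̂_B = 0.939(116) + 0.061(98.5) = 114.9325
T̂_A − T̂_B = 2.3155

2.32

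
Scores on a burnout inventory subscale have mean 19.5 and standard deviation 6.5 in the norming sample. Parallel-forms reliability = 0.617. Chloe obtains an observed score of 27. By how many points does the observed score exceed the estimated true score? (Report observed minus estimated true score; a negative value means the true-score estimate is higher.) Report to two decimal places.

2.87

T̂ = 0.617(27) + 0.383(19.5) = 16.659 + 7.4685 = 24.1275 → 24.127
X − T̂ = 27 − 24.127 = 2.873 → 2.87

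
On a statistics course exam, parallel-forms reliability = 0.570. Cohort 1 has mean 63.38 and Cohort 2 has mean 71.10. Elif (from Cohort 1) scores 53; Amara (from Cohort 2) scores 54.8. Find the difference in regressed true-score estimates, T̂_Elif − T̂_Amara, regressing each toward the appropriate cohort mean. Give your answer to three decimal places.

T̂_Elif = 0.570(53) + 0.430(63.38) = 57.46340
T̂_Amara = 0.570(54.8) + 0.430(71.10) = 61.80900
Difference = 57.46340 − 61.80900 = -4.34560

-4.346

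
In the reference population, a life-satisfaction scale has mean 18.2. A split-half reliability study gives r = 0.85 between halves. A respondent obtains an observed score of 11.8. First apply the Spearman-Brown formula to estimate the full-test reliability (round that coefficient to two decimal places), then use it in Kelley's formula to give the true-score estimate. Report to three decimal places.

12.312

Spearman-Brown: ρ = 2r/(1 + r) = 2(0.85)/(1 + 0.85) = 1.700/1.85 = 0.9189 → 0.92
T̂ = ρX + (1 − ρ)μ
  = 0.92 × 11.8 + 0.08 × 18.2
  = 10.856 + 1.456
  = 12.3120
  ≈ 12.312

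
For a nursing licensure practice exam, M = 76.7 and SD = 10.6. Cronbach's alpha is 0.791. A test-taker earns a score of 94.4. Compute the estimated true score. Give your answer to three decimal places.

T̂ = 0.791(94.4) + 0.209(76.7) = 74.6704 + 16.0303 = 90.7007 → 90.701

90.701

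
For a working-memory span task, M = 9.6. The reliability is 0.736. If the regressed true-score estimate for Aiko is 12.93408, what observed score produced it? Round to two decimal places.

T̂ = ρX + (1 − ρ)μ  ⇒  X = (T̂ − (1 − ρ)μ) / ρ
X = (12.93408 − 0.264 × 9.6) / 0.736 = (12.93408 − 2.5344) / 0.736 = 10.39968 / 0.736 = 14.1300

14.13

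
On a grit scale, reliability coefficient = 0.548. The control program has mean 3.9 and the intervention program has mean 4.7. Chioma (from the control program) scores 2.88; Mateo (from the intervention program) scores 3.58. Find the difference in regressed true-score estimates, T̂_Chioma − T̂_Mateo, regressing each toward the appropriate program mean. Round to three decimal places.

-0.745

T̂_Chioma = 0.548(2.88) + 0.452(3.9) = 3.34104
T̂_Mateo = 0.548(3.58) + 0.452(4.7) = 4.08624
Difference = 3.34104 − 4.08624 = -0.74520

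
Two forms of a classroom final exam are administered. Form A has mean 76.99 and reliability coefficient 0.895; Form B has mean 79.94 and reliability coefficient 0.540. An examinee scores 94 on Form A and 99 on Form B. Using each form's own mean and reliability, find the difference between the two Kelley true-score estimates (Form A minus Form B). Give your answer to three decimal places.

1.982

T̂_A = 0.895(94) + 0.105(76.99) = 92.21395
T̂_B = 0.540(99) + 0.460(79.94) = 90.23240
T̂_A − T̂_B = 1.98155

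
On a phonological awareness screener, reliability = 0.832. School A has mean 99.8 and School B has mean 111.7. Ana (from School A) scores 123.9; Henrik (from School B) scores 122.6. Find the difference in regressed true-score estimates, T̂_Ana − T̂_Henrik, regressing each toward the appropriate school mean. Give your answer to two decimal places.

-0.92

T̂_Ana = 0.832(123.9) + 0.168(99.8) = 119.8512
T̂_Henrik = 0.832(122.6) + 0.168(111.7) = 120.7688
Difference = 119.8512 − 120.7688 = -0.9176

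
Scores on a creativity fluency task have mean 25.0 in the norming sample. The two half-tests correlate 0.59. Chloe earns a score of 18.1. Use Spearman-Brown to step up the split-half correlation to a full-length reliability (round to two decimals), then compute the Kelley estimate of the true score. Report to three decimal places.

19.894

Spearman-Brown: ρ = 2r/(1 + r) = 2(0.59)/(1 + 0.59) = 1.180/1.59 = 0.7421 → 0.74
T̂ = ρX + (1 − ρ)μ
  = 0.74 × 18.1 + 0.26 × 25.0
  = 13.394 + 6.500
  = 19.8940
  ≈ 19.894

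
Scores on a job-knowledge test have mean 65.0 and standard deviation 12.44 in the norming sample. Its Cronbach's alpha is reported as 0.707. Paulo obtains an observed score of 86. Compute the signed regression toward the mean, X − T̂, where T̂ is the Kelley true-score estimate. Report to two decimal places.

Regress the observed score toward the mean by the unreliability: T̂ = 0.707·86 + 0.293·65.0 = 60.802 + 19.0450 = 79.8470.
X − T̂ = 86 − 79.847 = 6.153 → 6.15

6.15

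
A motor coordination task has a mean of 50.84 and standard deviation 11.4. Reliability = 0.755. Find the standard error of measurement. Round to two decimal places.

5.64

SEM = SD · √(1 − ρ) = 11.4 × √0.245 = 11.4 × 0.4950 = 5.643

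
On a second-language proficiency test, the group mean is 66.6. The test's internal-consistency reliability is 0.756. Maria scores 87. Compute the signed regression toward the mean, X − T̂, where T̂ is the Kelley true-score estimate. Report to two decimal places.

4.98

Regress the observed score toward the mean by the unreliability: T̂ = 0.756·87 + 0.244·66.6 = 65.772 + 16.2504 = 82.0224.
X − T̂ = 87 − 82.022 = 4.978 → 4.98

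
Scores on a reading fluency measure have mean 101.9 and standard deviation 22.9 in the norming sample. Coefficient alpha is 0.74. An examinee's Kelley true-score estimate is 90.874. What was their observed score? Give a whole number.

87

T̂ = ρX + (1 − ρ)μ  ⇒  X = (T̂ − (1 − ρ)μ) / ρ
X = (90.874 − 0.26 × 101.9) / 0.74 = (90.874 − 26.494) / 0.74 = 64.380 / 0.74 = 87.00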